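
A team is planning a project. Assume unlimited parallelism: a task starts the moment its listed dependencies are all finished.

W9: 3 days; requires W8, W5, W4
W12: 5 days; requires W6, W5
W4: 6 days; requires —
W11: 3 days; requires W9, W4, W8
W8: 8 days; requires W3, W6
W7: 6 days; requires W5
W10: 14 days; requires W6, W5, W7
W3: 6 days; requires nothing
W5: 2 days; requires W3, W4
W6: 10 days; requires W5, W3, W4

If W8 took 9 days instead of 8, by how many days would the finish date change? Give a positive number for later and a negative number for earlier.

Critical path before the change: W3→W5→W6→W8→W9→W11 = 6+2+10+8+3+3 = 32 giving 32 days.
W8 lies on that path, so at 9 days the path becomes 33 days.
No other chain overtakes it, so the finish is 33 days.
Change in finish: 33 − 32 = +1 days.

1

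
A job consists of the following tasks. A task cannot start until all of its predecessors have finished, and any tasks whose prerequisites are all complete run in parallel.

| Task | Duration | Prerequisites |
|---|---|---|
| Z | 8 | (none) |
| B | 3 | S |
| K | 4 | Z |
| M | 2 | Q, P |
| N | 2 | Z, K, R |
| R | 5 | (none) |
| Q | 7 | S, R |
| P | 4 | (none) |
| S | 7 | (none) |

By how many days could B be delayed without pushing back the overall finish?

The longest chain is S→Q→M = 7+7+2 = 16; overall finish 16 days.
Longest path through B: 10 days (earliest finish 10, latest finish 16).
Slack of B = 13 − 7 = 6 days.

6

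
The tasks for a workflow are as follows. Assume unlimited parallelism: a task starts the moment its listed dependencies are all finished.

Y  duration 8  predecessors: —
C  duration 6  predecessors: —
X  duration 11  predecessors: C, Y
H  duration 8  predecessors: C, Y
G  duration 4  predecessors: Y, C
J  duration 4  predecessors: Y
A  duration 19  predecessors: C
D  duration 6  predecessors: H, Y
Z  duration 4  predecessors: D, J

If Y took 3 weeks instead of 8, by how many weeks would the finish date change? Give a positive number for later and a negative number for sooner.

The binding path is Y→H→D→Z = 8+8+6+4 = 26; finish at 26 weeks.
Y is on the critical path; changing it to 3 makes that path 21 weeks.
The binding chain switches to C→A = 6+19 = 25; finish 25 weeks.
Change in finish: 25 − 26 = -1 weeks.

-1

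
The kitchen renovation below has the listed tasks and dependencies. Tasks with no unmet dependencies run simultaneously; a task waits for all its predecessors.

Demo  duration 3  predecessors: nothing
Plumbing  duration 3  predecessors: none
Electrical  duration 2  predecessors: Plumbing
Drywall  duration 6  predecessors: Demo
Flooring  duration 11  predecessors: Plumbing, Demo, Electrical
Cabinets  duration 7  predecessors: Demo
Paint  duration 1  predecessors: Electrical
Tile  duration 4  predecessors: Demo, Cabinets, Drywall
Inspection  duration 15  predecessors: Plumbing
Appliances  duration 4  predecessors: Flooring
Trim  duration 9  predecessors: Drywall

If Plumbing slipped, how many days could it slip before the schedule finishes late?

0

Plumbing→Electrical→Flooring→Appliances = 3+2+11+4 = 20 sets the makespan at 20 days.
Longest path through Plumbing: 20 days (earliest finish 3, latest finish 3).
Slack of Plumbing = 0 − 0 = 0 days.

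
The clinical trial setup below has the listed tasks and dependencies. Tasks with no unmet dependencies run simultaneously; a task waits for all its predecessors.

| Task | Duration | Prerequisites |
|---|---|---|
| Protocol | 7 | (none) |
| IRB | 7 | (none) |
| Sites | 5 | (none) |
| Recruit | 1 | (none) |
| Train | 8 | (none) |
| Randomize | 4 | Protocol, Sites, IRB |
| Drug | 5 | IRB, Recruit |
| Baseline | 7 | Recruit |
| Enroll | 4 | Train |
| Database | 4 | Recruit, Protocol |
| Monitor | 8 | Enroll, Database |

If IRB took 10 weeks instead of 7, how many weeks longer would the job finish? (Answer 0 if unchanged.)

0

Critical path before the change: Train→Enroll→Monitor = 8+4+8 = 20 giving 20 weeks.
The longest path through IRB is only 12 weeks, so IRB has float 8.
The critical path is still Train→Enroll→Monitor; finish is now 20 weeks.
Change in finish: 20 − 20 = +0 weeks.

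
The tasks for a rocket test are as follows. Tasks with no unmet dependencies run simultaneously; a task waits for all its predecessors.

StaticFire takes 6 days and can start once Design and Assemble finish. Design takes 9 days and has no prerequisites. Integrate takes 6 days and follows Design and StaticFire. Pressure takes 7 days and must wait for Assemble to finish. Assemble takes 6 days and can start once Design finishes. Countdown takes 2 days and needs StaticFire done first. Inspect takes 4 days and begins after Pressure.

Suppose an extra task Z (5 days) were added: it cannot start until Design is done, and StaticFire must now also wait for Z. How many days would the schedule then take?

Originally the schedule takes 27 days.
With Z inserted, StaticFire now waits for max(Design, Assemble, Z).
New critical path: Design→Assemble→StaticFire→Integrate = 9+6+6+6 = 27 ⇒ 27 days.

27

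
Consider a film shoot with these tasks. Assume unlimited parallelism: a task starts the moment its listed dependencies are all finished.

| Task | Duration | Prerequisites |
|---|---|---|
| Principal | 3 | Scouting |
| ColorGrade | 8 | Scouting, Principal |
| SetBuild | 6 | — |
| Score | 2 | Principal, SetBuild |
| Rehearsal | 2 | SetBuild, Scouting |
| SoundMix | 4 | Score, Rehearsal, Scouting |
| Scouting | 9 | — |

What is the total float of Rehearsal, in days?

5

Critical path: Scouting→Principal→ColorGrade = 9+3+8 = 20, so the finish is 20 days.
The longest chain containing Rehearsal totals 15 days.
So Rehearsal can slip 16 − 11 = 5 days.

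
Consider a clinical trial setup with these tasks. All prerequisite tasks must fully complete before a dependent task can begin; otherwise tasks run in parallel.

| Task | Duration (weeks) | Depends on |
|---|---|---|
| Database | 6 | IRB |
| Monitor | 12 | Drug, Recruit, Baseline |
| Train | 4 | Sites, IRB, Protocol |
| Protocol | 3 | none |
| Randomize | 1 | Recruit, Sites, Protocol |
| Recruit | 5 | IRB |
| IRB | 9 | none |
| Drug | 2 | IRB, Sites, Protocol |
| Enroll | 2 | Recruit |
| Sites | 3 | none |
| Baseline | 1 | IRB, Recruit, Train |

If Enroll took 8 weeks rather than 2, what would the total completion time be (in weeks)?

Actual critical path: IRB→Recruit→Baseline→Monitor = 9+5+1+12 = 27 ⇒ 27 weeks.
Enroll is off the critical path — its longest chain is 16 weeks, giving 11 of slack.
The critical path is still IRB→Recruit→Baseline→Monitor; finish is now 27 weeks.

27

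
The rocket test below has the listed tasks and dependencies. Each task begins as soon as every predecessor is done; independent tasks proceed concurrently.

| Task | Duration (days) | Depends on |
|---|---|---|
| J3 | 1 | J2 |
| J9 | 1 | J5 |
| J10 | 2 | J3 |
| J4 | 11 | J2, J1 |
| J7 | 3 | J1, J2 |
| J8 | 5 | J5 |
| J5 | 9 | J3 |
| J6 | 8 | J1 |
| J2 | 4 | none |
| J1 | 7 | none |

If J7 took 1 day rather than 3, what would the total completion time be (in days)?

19

Actual critical path: J2→J3→J5→J8 = 4+1+9+5 = 19 ⇒ 19 days.
J7 has 9 days of float (longest path through it is 10).
That remains the longest chain; total 19 days.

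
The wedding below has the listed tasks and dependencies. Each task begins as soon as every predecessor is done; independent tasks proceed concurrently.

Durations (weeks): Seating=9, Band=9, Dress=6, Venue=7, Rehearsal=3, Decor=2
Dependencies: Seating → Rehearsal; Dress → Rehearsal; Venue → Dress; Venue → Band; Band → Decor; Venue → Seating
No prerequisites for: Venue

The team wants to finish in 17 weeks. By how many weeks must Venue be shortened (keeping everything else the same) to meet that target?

2

Current finish: 19 weeks; target: 17.
Venue is on every critical path, so each week cut from Venue cuts the finish by one (this holds down to a finish of 13).
Need 19 − 17 = 2 weeks off Venue → Venue becomes 5 weeks, finish becomes 17.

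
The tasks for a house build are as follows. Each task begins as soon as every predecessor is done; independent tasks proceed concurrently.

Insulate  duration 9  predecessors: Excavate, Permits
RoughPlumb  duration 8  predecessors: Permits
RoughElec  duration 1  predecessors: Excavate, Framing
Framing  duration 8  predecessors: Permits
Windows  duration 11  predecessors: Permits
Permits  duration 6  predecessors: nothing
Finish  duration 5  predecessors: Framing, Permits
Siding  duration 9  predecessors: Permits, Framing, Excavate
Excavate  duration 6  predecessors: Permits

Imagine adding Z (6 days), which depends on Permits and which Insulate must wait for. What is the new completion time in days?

23

Originally the house build takes 23 days.
With Z inserted, Insulate now waits for max(Excavate, Permits, Z).
New critical path: Permits→Framing→Siding = 6+8+9 = 23 ⇒ 23 days.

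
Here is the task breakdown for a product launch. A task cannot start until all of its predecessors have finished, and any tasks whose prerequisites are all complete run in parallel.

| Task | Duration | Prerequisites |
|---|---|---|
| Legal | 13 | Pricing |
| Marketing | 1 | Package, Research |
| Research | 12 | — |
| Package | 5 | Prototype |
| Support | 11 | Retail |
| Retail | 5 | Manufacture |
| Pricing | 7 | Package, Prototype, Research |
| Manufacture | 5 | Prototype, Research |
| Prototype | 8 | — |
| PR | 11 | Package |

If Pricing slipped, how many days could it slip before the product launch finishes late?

Research→Manufacture→Retail→Support = 12+5+5+11 = 33 sets the makespan at 33 days.
Pricing finishes as early as 20 and must finish by 20.
Slack of Pricing = 13 − 13 = 0 days.

0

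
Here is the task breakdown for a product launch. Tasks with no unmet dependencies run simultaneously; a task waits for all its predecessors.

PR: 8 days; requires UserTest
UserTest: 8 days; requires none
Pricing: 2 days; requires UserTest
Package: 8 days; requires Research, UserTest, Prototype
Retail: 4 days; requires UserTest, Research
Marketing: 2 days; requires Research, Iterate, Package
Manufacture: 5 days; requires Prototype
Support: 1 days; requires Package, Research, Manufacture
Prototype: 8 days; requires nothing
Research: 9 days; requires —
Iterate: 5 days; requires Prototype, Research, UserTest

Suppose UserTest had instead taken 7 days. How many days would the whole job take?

19

The binding path is Research→Package→Marketing = 9+8+2 = 19; finish at 19 days.
The longest path through UserTest is only 18 days, so UserTest has float 1.
No other chain overtakes it, so the finish is 19 days.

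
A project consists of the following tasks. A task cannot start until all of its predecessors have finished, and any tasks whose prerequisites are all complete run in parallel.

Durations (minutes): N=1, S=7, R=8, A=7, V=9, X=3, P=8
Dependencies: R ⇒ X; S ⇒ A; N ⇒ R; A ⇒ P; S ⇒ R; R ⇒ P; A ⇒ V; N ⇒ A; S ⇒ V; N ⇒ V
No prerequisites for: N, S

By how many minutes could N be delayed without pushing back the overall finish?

S→R→P = 7+8+8 = 23 sets the makespan at 23 minutes.
The longest chain containing N totals 17 minutes.
Float = 23 − 17 = 6.

6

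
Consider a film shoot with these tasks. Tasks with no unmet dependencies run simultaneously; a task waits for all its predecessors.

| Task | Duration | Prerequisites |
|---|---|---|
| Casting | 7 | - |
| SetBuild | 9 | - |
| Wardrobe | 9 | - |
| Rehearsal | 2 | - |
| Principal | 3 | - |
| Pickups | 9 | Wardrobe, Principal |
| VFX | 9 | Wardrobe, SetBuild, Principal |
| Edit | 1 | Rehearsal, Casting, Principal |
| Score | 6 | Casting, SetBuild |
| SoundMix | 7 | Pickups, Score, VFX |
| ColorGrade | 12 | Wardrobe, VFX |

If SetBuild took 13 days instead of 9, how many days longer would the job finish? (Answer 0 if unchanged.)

Critical path before the change: SetBuild→VFX→ColorGrade = 9+9+12 = 30 giving 30 days.
SetBuild lies on that path, so at 13 days the path becomes 34 days.
That remains the longest chain; total 34 days.
Change in finish: 34 − 30 = +4 days.

4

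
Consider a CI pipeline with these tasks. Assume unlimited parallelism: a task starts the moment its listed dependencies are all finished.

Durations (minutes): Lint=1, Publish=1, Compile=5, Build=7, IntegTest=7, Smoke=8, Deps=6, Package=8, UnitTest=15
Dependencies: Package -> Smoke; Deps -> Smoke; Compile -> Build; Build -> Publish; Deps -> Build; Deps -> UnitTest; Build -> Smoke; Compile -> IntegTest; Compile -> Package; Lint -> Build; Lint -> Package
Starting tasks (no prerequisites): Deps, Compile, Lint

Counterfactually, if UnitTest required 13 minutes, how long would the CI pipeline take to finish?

Baseline: Deps→UnitTest = 6+15 = 21 → 21 minutes.
UnitTest is on the critical path; changing it to 13 makes that path 19 minutes.
The binding chain switches to Deps→Build→Smoke = 6+7+8 = 21; finish 21 minutes.

21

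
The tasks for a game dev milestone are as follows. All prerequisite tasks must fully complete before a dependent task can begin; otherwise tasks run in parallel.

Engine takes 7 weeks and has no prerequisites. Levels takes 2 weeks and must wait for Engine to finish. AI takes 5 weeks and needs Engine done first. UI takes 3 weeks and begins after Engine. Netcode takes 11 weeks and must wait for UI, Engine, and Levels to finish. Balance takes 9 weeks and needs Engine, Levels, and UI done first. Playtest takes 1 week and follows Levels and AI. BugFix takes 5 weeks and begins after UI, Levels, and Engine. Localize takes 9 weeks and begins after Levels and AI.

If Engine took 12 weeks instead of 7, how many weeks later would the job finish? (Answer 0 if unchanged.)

5

The binding path is Engine→AI→Localize = 7+5+9 = 21; finish at 21 weeks.
Engine lies on that path, so at 12 weeks the path becomes 26 weeks.
No other chain overtakes it, so the finish is 26 weeks.
Change in finish: 26 − 21 = +5 weeks.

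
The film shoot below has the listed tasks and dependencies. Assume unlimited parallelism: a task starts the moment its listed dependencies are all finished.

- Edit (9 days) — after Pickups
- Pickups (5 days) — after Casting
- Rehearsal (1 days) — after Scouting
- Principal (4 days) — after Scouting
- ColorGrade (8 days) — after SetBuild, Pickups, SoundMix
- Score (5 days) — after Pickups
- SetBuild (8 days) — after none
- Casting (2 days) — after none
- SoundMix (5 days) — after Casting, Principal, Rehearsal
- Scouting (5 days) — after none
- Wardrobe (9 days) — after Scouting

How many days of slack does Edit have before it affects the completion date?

Scouting→Principal→SoundMix→ColorGrade = 5+4+5+8 = 22 sets the makespan at 22 days.
The longest chain containing Edit totals 16 days.
So Edit can slip 22 − 16 = 6 days.

6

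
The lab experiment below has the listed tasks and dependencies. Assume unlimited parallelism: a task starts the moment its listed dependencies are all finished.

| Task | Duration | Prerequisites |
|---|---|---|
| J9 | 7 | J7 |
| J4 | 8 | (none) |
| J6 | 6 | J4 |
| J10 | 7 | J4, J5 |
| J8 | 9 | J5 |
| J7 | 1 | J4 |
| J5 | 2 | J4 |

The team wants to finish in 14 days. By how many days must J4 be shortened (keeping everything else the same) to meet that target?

Current finish: 19 days; target: 14.
J4 is on every critical path, so each day cut from J4 cuts the finish by one (this holds down to a finish of 12).
Need 19 − 14 = 5 days off J4 → J4 becomes 3 days, finish becomes 14.

5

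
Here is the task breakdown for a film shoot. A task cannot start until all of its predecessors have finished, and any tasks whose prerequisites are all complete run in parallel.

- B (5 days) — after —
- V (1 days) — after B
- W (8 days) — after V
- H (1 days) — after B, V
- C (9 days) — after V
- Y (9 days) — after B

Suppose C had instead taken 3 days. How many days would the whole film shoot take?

Baseline: B→V→C = 5+1+9 = 15 → 15 days.
Since C is critical, the -6 change carries straight to that chain (now 9 days).
The binding chain switches to B→V→W = 5+1+8 = 14; finish 14 days.

14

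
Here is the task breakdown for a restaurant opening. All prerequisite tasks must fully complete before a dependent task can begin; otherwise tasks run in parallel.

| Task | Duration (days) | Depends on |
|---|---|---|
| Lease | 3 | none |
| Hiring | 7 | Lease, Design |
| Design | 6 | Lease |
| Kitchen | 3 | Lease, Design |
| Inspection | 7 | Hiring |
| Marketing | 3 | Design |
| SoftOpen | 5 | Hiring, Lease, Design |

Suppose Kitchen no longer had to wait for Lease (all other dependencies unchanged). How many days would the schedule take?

23

Original critical path: Lease→Design→Hiring→Inspection = 3+6+7+7 = 23 ⇒ 23 days.
Dropping Lease→Kitchen doesn't change Kitchen's earliest start (9); another predecessor still binds.
New critical path: Lease→Design→Hiring→Inspection = 3+6+7+7 = 23 ⇒ 23 days.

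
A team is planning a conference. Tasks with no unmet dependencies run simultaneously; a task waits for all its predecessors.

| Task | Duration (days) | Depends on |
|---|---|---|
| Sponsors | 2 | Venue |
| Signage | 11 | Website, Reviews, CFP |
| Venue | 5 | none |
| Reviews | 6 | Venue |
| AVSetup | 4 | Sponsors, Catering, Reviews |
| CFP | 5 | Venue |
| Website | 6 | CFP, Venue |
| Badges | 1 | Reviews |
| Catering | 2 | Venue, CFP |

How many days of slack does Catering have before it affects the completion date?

Venue→CFP→Website→Signage = 5+5+6+11 = 27 sets the makespan at 27 days.
Longest path through Catering: 16 days (earliest finish 12, latest finish 23).
Slack of Catering = 21 − 10 = 11 days.

11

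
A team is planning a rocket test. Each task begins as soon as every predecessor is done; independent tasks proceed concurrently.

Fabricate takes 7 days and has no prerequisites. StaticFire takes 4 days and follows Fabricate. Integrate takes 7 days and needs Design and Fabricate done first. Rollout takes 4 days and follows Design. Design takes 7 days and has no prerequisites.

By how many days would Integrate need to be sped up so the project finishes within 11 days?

3

Current finish: 14 days; target: 11.
Integrate is on every critical path, so each day cut from Integrate cuts the finish by one (this holds down to a finish of 11).
Need 14 − 11 = 3 days off Integrate → Integrate becomes 4 days, finish becomes 11.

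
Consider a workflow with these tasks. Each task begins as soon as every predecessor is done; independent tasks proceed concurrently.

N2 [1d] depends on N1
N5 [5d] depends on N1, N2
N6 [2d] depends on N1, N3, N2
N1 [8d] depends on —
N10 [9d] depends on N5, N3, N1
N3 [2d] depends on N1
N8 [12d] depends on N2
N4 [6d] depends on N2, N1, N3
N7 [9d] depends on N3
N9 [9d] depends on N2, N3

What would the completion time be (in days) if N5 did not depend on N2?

22

Original critical path: N1→N2→N5→N10 = 8+1+5+9 = 23 ⇒ 23 days.
Without N2→N5, N5's earliest start moves from 9 to 8.
New critical path: N1→N5→N10 = 8+5+9 = 22 ⇒ 22 days.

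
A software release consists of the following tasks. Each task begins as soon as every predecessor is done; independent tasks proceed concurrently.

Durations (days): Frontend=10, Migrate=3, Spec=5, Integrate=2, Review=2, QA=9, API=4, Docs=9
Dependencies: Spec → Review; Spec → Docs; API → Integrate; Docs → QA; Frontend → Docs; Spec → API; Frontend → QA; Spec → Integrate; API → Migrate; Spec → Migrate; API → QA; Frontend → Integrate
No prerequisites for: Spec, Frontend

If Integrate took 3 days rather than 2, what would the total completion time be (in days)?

28

As given, the longest chain is Frontend→Docs→QA = 10+9+9 = 28, so the finish is 28 days.
The longest path through Integrate is only 12 days, so Integrate has float 16.
No other chain overtakes it, so the finish is 28 days.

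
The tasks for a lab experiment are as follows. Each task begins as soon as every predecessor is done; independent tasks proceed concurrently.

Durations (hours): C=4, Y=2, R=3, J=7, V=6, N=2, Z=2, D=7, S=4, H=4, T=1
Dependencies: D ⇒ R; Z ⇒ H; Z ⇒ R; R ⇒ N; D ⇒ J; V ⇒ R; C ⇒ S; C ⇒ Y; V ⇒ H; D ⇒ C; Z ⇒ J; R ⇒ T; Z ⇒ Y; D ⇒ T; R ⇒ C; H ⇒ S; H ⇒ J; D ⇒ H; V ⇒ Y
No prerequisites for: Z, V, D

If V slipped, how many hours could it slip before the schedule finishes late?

The longest chain is D→R→C→S = 7+3+4+4 = 18; overall finish 18 hours.
Longest path through V: 17 hours (earliest finish 6, latest finish 7).
So V can slip 7 − 6 = 1 hour.

1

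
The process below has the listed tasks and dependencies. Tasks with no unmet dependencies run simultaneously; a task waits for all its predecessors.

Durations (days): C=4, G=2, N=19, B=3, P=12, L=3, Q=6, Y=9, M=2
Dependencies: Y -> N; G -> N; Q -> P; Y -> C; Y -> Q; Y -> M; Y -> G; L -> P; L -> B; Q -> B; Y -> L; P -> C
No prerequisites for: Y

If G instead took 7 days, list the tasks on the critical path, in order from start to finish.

Critical path before the change: Y→Q→P→C = 9+6+12+4 = 31 giving 31 days.
G has 1 day of float (longest path through it is 30).
New critical path: Y→G→N = 9+7+19 = 35 ⇒ 35 days.

Y, G, N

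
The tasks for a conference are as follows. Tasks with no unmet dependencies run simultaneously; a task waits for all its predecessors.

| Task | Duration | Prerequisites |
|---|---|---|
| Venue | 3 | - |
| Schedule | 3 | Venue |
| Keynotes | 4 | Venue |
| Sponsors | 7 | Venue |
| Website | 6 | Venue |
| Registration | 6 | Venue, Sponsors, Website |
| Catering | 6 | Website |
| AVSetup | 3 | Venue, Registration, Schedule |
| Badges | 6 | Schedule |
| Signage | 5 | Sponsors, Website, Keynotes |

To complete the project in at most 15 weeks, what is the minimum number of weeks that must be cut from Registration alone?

Current finish: 19 weeks; target: 15.
Registration is on every critical path, so each week cut from Registration cuts the finish by one (this holds down to a finish of 15).
Need 19 − 15 = 4 weeks off Registration → Registration becomes 2 weeks, finish becomes 15.

4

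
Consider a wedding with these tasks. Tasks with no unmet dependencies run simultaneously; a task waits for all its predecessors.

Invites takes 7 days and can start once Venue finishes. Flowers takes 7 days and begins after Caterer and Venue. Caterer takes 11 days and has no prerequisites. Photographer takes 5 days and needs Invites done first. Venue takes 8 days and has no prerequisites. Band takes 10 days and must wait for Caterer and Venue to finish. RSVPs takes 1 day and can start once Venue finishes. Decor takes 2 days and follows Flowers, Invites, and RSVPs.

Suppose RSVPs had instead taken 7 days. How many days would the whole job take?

21

Critical path before the change: Caterer→Band = 11+10 = 21 giving 21 days.
The longest path through RSVPs is only 11 days, so RSVPs has float 10.
No other chain overtakes it, so the finish is 21 days.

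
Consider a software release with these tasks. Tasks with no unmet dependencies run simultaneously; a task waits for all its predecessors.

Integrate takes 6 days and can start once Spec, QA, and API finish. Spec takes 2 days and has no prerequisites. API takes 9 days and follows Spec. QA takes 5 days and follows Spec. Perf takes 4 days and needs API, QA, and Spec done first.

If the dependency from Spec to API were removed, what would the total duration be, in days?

15

With the dependency in place, Spec→API→Integrate = 2+9+6 = 17 sets the finish at 17 days.
Without Spec→API, API's earliest start moves from 2 to 0.
New critical path: API→Integrate = 9+6 = 15 ⇒ 15 days.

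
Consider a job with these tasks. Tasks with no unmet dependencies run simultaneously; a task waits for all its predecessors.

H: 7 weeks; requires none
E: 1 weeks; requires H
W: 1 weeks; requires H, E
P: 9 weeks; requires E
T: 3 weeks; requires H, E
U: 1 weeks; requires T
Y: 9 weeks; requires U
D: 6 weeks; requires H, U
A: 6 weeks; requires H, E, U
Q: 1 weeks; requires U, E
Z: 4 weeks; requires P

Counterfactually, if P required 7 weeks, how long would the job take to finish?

Actual critical path: H→E→P→Z = 7+1+9+4 = 21 ⇒ 21 weeks.
Since P is critical, the -2 change carries straight to that chain (now 19 weeks).
Now H→E→T→U→Y = 7+1+3+1+9 = 21 is longest, so the finish becomes 21 weeks.

21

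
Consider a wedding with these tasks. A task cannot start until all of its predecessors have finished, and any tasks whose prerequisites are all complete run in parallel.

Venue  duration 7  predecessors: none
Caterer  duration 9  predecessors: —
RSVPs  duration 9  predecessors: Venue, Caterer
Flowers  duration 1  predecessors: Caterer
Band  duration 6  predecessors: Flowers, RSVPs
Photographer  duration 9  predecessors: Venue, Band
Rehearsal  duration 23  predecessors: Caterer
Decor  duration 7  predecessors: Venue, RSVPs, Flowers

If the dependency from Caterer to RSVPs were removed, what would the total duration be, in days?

With the dependency in place, Caterer→RSVPs→Band→Photographer = 9+9+6+9 = 33 sets the finish at 33 days.
Without Caterer→RSVPs, RSVPs's earliest start moves from 9 to 7.
New critical path: Caterer→Rehearsal = 9+23 = 32 ⇒ 32 days.

32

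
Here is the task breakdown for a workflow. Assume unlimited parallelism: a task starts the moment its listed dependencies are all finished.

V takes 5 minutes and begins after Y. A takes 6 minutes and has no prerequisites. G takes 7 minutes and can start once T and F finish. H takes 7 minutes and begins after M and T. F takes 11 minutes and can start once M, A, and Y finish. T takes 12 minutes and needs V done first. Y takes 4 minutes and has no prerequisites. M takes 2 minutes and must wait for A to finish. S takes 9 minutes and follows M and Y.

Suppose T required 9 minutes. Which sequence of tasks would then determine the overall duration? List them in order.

A, M, F, G

Actual critical path: Y→V→T→G = 4+5+12+7 = 28 ⇒ 28 minutes.
T lies on that path, so at 9 minutes the path becomes 25 minutes.
New critical path: A→M→F→G = 6+2+11+7 = 26 ⇒ 26 minutes.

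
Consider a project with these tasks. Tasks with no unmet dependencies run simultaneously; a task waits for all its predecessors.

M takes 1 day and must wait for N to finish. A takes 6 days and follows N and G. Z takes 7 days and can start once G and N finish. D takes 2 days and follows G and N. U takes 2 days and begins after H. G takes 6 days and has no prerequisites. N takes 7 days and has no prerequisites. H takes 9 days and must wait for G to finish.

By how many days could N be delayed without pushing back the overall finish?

3

G→H→U = 6+9+2 = 17 sets the makespan at 17 days.
The longest chain containing N totals 14 days.
Slack of N = 3 − 0 = 3 days.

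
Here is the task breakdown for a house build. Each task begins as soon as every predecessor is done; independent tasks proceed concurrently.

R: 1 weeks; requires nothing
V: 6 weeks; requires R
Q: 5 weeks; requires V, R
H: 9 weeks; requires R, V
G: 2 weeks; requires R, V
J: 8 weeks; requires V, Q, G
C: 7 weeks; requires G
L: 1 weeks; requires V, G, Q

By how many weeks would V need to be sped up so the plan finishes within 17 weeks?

Current finish: 20 weeks; target: 17.
V is on every critical path, so each week cut from V cuts the finish by one (this holds down to a finish of 15).
Need 20 − 17 = 3 weeks off V → V becomes 3 weeks, finish becomes 17.

3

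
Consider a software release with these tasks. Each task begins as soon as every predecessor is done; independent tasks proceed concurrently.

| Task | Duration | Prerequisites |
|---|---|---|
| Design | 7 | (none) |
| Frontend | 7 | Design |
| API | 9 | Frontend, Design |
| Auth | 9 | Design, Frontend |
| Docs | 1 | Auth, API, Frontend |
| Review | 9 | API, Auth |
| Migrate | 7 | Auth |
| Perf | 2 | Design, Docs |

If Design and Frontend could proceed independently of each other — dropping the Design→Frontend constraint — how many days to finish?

Original critical path: Design→Frontend→API→Review = 7+7+9+9 = 32 ⇒ 32 days.
Without Design→Frontend, Frontend's earliest start moves from 7 to 0.
After: Design→API→Review = 7+9+9 = 25 → 25 days.

25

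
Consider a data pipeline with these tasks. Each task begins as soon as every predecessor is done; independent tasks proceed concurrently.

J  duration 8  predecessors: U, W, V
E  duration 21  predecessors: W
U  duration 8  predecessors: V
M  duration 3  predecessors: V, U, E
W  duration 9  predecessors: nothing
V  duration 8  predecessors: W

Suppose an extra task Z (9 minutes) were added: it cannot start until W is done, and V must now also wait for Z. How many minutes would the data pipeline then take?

42

Originally the data pipeline takes 33 minutes.
With Z inserted, V now waits for max(W, Z).
New critical path: W→Z→V→U→J = 9+9+8+8+8 = 42 ⇒ 42 minutes.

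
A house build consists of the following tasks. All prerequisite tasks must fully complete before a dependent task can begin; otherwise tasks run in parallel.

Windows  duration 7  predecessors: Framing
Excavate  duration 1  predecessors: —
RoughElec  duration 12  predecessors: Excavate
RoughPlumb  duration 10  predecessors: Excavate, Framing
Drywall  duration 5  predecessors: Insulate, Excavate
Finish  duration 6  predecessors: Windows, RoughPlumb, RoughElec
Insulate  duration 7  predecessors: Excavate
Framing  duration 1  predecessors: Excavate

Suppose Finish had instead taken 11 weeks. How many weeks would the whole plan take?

24

The binding path is Excavate→RoughElec→Finish = 1+12+6 = 19; finish at 19 weeks.
Since Finish is critical, the +5 change carries straight to that chain (now 24 weeks).
No other chain overtakes it, so the finish is 24 weeks.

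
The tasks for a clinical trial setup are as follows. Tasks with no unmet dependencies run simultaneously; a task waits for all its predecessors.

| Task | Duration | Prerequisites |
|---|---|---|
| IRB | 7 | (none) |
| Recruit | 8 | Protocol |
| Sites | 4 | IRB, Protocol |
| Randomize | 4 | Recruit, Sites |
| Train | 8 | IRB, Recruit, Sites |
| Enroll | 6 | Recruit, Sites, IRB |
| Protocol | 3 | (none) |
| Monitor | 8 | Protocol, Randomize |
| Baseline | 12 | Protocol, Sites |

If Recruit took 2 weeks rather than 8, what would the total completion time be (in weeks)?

23

Critical path before the change: Protocol→Recruit→Randomize→Monitor = 3+8+4+8 = 23 giving 23 weeks.
Since Recruit is critical, the -6 change carries straight to that chain (now 17 weeks).
The binding chain switches to IRB→Sites→Randomize→Monitor = 7+4+4+8 = 23; finish 23 weeks.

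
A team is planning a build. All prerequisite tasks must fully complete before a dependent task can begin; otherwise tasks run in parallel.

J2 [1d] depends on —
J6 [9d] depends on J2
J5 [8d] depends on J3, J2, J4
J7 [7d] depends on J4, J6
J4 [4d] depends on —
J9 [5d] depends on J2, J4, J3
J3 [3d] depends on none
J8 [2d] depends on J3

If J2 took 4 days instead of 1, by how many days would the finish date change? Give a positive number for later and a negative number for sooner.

As given, the longest chain is J2→J6→J7 = 1+9+7 = 17, so the finish is 17 days.
J2 is on the critical path; changing it to 4 makes that path 20 days.
The critical path is still J2→J6→J7; finish is now 20 days.
Change in finish: 20 − 17 = +3 days.

3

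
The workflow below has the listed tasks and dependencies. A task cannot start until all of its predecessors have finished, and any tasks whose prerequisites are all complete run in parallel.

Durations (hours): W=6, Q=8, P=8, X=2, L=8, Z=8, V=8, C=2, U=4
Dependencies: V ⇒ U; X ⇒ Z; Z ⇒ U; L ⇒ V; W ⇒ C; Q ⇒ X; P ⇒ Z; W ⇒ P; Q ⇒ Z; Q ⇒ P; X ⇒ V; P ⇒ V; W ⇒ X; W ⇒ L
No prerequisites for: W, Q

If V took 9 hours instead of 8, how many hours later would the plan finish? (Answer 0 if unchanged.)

Critical path before the change: Q→P→V→U = 8+8+8+4 = 28 giving 28 hours.
V is on the critical path; changing it to 9 makes that path 29 hours.
No other chain overtakes it, so the finish is 29 hours.
Change in finish: 29 − 28 = +1 hours.

1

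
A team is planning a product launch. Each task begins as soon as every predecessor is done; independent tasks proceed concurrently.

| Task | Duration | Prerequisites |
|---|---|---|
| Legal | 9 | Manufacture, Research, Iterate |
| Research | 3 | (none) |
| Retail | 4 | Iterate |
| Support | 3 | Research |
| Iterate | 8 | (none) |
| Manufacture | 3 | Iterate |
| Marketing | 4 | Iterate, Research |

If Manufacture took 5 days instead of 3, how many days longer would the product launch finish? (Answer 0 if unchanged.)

Baseline: Iterate→Manufacture→Legal = 8+3+9 = 20 → 20 days.
Since Manufacture is critical, the +2 change carries straight to that chain (now 22 days).
The critical path is still Iterate→Manufacture→Legal; finish is now 22 days.
Change in finish: 22 − 20 = +2 days.

2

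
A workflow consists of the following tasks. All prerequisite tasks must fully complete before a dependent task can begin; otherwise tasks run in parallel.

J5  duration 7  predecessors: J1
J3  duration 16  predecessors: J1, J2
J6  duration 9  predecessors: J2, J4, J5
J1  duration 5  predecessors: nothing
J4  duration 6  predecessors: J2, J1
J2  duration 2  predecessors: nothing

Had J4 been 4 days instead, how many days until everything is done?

21

Critical path before the change: J1→J3 = 5+16 = 21 giving 21 days.
J4 has 1 day of float (longest path through it is 20).
That remains the longest chain; total 21 days.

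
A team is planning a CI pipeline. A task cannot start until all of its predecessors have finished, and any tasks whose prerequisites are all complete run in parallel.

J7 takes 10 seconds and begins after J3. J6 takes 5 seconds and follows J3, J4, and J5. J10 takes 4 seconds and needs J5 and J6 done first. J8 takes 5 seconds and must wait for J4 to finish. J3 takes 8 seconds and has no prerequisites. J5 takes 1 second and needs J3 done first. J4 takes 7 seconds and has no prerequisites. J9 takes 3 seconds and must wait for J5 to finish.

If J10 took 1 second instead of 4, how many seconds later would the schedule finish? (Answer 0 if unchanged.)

0

Critical path before the change: J3→J5→J6→J10 = 8+1+5+4 = 18 giving 18 seconds.
J10 lies on that path, so at 1 second the path becomes 15 seconds.
Now J3→J7 = 8+10 = 18 is longest, so the finish becomes 18 seconds.
Change in finish: 18 − 18 = +0 seconds.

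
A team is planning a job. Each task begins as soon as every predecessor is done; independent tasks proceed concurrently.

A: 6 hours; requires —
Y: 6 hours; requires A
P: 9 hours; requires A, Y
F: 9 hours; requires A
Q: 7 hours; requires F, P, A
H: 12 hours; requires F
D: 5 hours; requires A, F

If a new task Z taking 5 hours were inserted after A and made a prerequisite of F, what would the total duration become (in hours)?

32

Originally the schedule takes 28 hours.
With Z inserted, F now waits for max(A, Z).
New critical path: A→Z→F→H = 6+5+9+12 = 32 ⇒ 32 hours.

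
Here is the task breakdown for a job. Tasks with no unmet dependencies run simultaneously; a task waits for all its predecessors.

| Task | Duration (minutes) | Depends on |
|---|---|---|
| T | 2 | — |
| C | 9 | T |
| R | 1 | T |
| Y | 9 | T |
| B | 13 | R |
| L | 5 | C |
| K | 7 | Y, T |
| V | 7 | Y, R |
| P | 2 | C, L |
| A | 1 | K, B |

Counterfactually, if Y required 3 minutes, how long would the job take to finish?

18

Actual critical path: T→Y→K→A = 2+9+7+1 = 19 ⇒ 19 minutes.
Y is on the critical path; changing it to 3 makes that path 13 minutes.
Now T→C→L→P = 2+9+5+2 = 18 is longest, so the finish becomes 18 minutes.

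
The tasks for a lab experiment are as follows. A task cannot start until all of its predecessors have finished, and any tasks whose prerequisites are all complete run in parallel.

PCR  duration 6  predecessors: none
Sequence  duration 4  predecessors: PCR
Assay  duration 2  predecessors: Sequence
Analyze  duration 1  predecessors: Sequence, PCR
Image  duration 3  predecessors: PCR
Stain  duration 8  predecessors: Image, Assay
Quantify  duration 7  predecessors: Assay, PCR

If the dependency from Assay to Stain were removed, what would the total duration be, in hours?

19

Original critical path: PCR→Sequence→Assay→Stain = 6+4+2+8 = 20 ⇒ 20 hours.
Without Assay→Stain, Stain's earliest start moves from 12 to 9.
After: PCR→Sequence→Assay→Quantify = 6+4+2+7 = 19 → 19 hours.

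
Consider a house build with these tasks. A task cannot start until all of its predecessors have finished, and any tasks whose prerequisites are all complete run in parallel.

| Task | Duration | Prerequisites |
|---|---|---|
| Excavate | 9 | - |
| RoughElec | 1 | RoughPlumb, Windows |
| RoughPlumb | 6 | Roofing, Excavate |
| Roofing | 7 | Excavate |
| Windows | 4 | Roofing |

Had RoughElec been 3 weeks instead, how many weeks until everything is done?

Actual critical path: Excavate→Roofing→RoughPlumb→RoughElec = 9+7+6+1 = 23 ⇒ 23 weeks.
RoughElec is on the critical path; changing it to 3 makes that path 25 weeks.
The critical path is still Excavate→Roofing→RoughPlumb→RoughElec; finish is now 25 weeks.

25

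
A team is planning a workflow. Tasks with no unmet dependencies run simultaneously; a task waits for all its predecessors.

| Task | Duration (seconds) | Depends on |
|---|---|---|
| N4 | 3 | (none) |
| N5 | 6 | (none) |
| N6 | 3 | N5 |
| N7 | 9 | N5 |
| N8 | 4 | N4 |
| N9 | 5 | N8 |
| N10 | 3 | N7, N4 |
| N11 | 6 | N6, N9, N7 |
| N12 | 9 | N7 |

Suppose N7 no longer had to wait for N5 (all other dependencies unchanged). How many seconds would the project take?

18

Before: longest chain N5→N7→N12 = 6+9+9 = 24, finish 24.
Without N5→N7, N7's earliest start moves from 6 to 0.
New critical path: N4→N8→N9→N11 = 3+4+5+6 = 18 ⇒ 18 seconds.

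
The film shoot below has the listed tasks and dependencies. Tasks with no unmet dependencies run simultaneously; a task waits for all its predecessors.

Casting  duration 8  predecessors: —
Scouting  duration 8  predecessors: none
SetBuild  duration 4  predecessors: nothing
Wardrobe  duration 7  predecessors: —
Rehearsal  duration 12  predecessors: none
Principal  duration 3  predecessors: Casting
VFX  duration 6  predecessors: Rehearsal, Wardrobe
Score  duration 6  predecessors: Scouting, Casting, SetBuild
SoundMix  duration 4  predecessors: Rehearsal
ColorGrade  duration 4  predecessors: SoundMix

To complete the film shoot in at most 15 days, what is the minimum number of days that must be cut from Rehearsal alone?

5

Current finish: 20 days; target: 15.
Rehearsal is on every critical path, so each day cut from Rehearsal cuts the finish by one (this holds down to a finish of 14).
Need 20 − 15 = 5 days off Rehearsal → Rehearsal becomes 7 days, finish becomes 15.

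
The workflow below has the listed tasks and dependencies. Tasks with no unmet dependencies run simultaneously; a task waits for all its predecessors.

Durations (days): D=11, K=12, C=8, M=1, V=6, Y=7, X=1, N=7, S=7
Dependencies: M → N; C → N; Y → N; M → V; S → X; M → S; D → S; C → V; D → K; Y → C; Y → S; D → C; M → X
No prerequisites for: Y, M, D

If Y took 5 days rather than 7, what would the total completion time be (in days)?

26

As given, the longest chain is D→C→N = 11+8+7 = 26, so the finish is 26 days.
The longest path through Y is only 22 days, so Y has float 4.
That remains the longest chain; total 26 days.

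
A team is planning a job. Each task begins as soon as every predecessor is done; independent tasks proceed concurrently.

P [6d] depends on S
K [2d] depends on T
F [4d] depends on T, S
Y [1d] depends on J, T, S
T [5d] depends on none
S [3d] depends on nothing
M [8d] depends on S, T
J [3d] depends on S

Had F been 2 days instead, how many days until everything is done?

Actual critical path: T→M = 5+8 = 13 ⇒ 13 days.
The longest path through F is only 9 days, so F has float 4.
The critical path is still T→M; finish is now 13 days.

13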